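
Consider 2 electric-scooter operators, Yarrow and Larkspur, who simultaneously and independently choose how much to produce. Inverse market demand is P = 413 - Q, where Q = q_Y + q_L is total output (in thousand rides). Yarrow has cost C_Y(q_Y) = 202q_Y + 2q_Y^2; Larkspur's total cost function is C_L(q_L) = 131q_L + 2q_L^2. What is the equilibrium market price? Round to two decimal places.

Yarrow's profit: π_Y = (413 - Q)q_Y - (202q_Y + 2q_Y²). Setting ∂π_Y/∂q_Y = 0: 211 - 6q_Y - (q_L) = 0.
Larkspur's first-order condition: 282 - 6q_L - (q_Y) = 0.
Best responses: q_Y = (211 - q_L)/6, q_L = (282 - q_Y)/6.
Substituting one into the other gives q_Y = 984/35 and q_L = 1481/35.
Total output Q = 493/7, so price P = 413 - 493/7 = 342.5714.

342.57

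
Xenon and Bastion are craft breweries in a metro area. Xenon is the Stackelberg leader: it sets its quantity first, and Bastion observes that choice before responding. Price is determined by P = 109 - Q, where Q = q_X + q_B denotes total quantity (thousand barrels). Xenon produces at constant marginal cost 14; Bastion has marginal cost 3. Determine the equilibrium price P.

35

The follower Bastion best-responds to any q_X: π_B = (109 - Q)q_B - 3q_B.
∂π_B/∂q_B = 106 - q_X - 2q_B = 0 gives the reaction function q_B = (106 - q_X)/2.
Xenon substitutes q_B(q_X) into its own profit: π_X = q_X(109 - q_X - (106 - q_X)/2) - 14q_X = (56 - (1/2)q_X)q_X - 14q_X.
The leader's first-order condition 42 - q_X = 0 yields q_X = 42.
Then q_B = (106 - 42)/2 = 32.
Total output Q = 74, so price P = 109 - 74 = 35.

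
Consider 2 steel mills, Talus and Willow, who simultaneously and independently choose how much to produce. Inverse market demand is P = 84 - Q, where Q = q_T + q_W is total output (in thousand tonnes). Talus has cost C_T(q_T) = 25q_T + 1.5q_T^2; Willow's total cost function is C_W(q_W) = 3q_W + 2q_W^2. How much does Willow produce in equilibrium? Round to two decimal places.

Talus's profit: π_T = (84 - Q)q_T - (25q_T + (3/2)q_T²). Setting ∂π_T/∂q_T = 0: 59 - 5q_T - (q_W) = 0.
Willow's first-order condition: 81 - 6q_W - (q_T) = 0.
So q_T = (59 - q_W)/5 and q_W = (81 - q_T)/6.
Solving the pair: q_T = 273/29, q_W = 346/29.

11.93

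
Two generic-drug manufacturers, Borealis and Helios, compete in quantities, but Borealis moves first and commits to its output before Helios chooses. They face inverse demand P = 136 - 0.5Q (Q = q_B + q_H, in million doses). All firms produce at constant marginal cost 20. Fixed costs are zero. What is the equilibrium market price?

49

The follower Helios best-responds to any q_B: π_H = (136 - 0.5Q)q_H - 20q_H.
Follower FOC: 116 - (1/2)q_B - q_H = 0, so q_H(q_B) = (116 - (1/2)q_B).
The leader anticipates this reaction. Substituting into P = 136 - 0.5Q gives P = 78 - (1/4)q_B, so π_B = (78 - (1/4)q_B)q_B - 20q_B.
Leader FOC: 58 - (1/2)q_B = 0, so q_B = 116.
Then q_H = (116 - (1/2)·116) = 58.
Total output Q = 174, so price P = 136 - (1/2)·174 = 49.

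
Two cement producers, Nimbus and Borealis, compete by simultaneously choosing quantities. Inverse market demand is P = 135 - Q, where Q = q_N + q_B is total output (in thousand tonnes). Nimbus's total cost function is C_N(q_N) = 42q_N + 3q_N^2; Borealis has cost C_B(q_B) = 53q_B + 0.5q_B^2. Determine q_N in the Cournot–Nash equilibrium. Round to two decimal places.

Nimbus's profit: π_N = (135 - Q)q_N - (42q_N + 3q_N²). Setting ∂π_N/∂q_N = 0: 93 - 8q_N - (q_B) = 0.
Borealis's first-order condition: 82 - 3q_B - (q_N) = 0.
Best responses: q_N = (93 - q_B)/8, q_B = (82 - q_N)/3.
Solving the pair: q_N = 197/23, q_B = 563/23.

8.57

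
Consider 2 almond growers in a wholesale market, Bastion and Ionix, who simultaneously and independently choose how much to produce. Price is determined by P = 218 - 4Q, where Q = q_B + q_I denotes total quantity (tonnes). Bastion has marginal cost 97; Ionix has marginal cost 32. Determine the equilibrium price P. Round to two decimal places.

115.67

Bastion's profit: π_B = (218 - 4Q)q_B - (97q_B). Setting ∂π_B/∂q_B = 0: 121 - 8q_B - 4(q_I) = 0.
Ionix's profit: π_I = (218 - 4Q)q_I - (32q_I). Setting ∂π_I/∂q_I = 0: 186 - 8q_I - 4(q_B) = 0.
Rearranging gives the reaction functions q_B = (121 - 4q_I)/8 and q_I = (186 - 4q_B)/8.
Solving the pair: q_B = 14/3, q_I = 251/12.
Total output Q = 307/12, so price P = 218 - 4·(307/12) = 347/3.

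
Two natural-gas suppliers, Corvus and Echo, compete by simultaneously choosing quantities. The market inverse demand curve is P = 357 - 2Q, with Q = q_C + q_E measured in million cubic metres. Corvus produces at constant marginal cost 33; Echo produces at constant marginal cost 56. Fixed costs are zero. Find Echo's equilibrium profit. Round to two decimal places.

4293.56

Corvus's profit: π_C = (357 - 2Q)q_C - (33q_C). Setting ∂π_C/∂q_C = 0: 324 - 4q_C - 2(q_E) = 0.
Echo's profit: π_E = (357 - 2Q)q_E - (56q_E). Setting ∂π_E/∂q_E = 0: 301 - 4q_E - 2(q_C) = 0.
Rearranging gives the reaction functions q_C = (324 - 2q_E)/4 and q_E = (301 - 2q_C)/4.
Solving the pair: q_C = 347/6, q_E = 139/3.
Price P = 357 - 2·(625/6) = 446/3.
Echo's profit: (446/3 - 56)·(139/3) = 4293.5556.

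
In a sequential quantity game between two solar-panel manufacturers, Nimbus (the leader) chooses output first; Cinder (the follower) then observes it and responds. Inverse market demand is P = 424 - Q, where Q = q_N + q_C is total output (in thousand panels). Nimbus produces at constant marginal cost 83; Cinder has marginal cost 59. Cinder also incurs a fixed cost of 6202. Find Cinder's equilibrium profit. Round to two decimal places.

The follower Cinder best-responds to any q_N: π_C = (424 - Q)q_C - 59q_C.
∂π_C/∂q_C = 365 - q_N - 2q_C = 0 gives the reaction function q_C = (365 - q_N)/2.
Nimbus substitutes q_C(q_N) into its own profit: π_N = q_N(424 - q_N - (365 - q_N)/2) - 83q_N = (483/2 - (1/2)q_N)q_N - 83q_N.
Leader FOC: 317/2 - q_N = 0, so q_N = 317/2.
Then q_C = (365 - 317/2)/2 = 413/4.
Price P = 424 - 1047/4 = 649/4.
Cinder's profit: (649/4 - 59)·(413/4) - 6202 = 4458.5625.

4458.56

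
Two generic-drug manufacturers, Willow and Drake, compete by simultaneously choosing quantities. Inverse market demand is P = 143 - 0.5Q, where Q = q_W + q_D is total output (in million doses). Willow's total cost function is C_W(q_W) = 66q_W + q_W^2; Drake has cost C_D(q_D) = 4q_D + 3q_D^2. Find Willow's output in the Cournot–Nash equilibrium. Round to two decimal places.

22.63

Willow's profit: π_W = (143 - 0.5Q)q_W - (66q_W + q_W²). Setting ∂π_W/∂q_W = 0: 77 - 3q_W - (1/2)(q_D) = 0.
Drake's first-order condition: 139 - 7q_D - (1/2)(q_W) = 0.
Best responses: q_W = (77 - (1/2)q_D)/3, q_D = (139 - (1/2)q_W)/7.
Solving the pair: q_W = 1878/83, q_D = 1514/83.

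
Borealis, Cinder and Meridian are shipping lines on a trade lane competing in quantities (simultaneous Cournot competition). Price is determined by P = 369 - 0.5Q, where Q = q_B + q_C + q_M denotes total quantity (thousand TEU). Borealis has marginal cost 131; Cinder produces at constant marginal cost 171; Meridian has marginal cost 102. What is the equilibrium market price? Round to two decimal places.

Borealis's profit: π_B = (369 - 0.5Q)q_B - (131q_B). Setting ∂π_B/∂q_B = 0: 238 - q_B - (1/2)(q_C + q_M) = 0.
Cinder's first-order condition: 198 - q_C - (1/2)(q_B + q_M) = 0.
Meridian's profit: π_M = (369 - 0.5Q)q_M - (102q_M). Setting ∂π_M/∂q_M = 0: 267 - q_M - (1/2)(q_B + q_C) = 0.
Adding the 3 first-order conditions: 703 − 2Q = 0, so Q = 703/2.
Back-substituting: q_B = (238 − 703/4)/(1/2) = 249/2, q_C = (198 − 703/4)/(1/2) = 89/2, q_M = (267 − 703/4)/(1/2) = 365/2.
Total output Q = 703/2, so price P = 369 - (1/2)·(703/2) = 773/4.

193.25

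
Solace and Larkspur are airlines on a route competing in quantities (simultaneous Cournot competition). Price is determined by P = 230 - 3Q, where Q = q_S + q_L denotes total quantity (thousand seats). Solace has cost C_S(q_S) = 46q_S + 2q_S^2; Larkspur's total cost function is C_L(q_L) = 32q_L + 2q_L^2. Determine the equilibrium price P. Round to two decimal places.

Solace's profit: π_S = (230 - 3Q)q_S - (46q_S + 2q_S²). Setting ∂π_S/∂q_S = 0: 184 - 10q_S - 3(q_L) = 0.
Larkspur's profit: π_L = (230 - 3Q)q_L - (32q_L + 2q_L²). Setting ∂π_L/∂q_L = 0: 198 - 10q_L - 3(q_S) = 0.
Rearranging gives the reaction functions q_S = (184 - 3q_L)/10 and q_L = (198 - 3q_S)/10.
Substituting one into the other gives q_S = 178/13 and q_L = 204/13.
Total output Q = 382/13, so price P = 230 - 3·(382/13) = 1844/13.

141.85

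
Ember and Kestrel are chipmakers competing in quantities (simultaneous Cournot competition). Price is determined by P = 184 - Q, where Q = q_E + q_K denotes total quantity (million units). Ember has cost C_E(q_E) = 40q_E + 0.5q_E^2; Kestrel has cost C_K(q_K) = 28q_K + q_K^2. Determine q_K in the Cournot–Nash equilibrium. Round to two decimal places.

Ember's profit: π_E = (184 - Q)q_E - (40q_E + (1/2)q_E²). Setting ∂π_E/∂q_E = 0: 144 - 3q_E - (q_K) = 0.
Kestrel's profit: π_K = (184 - Q)q_K - (28q_K + q_K²). Setting ∂π_K/∂q_K = 0: 156 - 4q_K - (q_E) = 0.
Best responses: q_E = (144 - q_K)/3, q_K = (156 - q_E)/4.
Substituting one into the other gives q_E = 420/11 and q_K = 324/11.

29.45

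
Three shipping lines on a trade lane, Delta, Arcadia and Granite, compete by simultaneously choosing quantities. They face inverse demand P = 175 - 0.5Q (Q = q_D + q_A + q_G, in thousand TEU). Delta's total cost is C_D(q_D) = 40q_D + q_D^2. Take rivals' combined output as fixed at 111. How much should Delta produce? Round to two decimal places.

With rivals' combined output fixed at 111, Delta's profit is π_D = (175 - (1/2)·111 - (1/2)q_D)q_D - (40q_D + q_D²) = (239/2 - (1/2)q_D)q_D - (40q_D + q_D²).
∂π_D/∂q_D = 159/2 - 3q_D = 0, so q_D = 53/2.

26.50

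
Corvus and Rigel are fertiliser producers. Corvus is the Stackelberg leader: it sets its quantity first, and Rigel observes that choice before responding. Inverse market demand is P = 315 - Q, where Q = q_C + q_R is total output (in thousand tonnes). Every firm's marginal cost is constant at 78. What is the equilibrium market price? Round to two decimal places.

The follower Rigel best-responds to any q_C: π_R = (315 - Q)q_R - 78q_R.
∂π_R/∂q_R = 237 - q_C - 2q_R = 0 gives the reaction function q_R = (237 - q_C)/2.
Corvus substitutes q_R(q_C) into its own profit: π_C = q_C(315 - q_C - (237 - q_C)/2) - 78q_C = (393/2 - (1/2)q_C)q_C - 78q_C.
The leader's first-order condition 237/2 - q_C = 0 yields q_C = 237/2.
Then q_R = (237 - 237/2)/2 = 237/4.
Total output Q = 711/4, so price P = 315 - 711/4 = 549/4.

137.25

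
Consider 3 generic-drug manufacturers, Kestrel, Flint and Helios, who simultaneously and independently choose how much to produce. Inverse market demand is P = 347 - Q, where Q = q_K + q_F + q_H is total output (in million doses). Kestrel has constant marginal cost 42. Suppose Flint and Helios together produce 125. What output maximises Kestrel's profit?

90

With rivals' combined output fixed at 125, Kestrel's profit is π_K = (347 - 125 - q_K)q_K - (42q_K) = (222 - q_K)q_K - (42q_K).
∂π_K/∂q_K = 180 - 2q_K = 0, so q_K = 90.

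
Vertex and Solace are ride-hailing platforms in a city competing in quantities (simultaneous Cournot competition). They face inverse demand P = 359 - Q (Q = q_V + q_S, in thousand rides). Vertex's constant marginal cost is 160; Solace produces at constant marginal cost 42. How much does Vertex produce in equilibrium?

Vertex's profit: π_V = (359 - Q)q_V - (160q_V). Setting ∂π_V/∂q_V = 0: 199 - 2q_V - (q_S) = 0.
Solace's profit: π_S = (359 - Q)q_S - (42q_S). Setting ∂π_S/∂q_S = 0: 317 - 2q_S - (q_V) = 0.
So q_V = (199 - q_S)/2 and q_S = (317 - q_V)/2.
Substituting one into the other gives q_V = 27 and q_S = 145.

27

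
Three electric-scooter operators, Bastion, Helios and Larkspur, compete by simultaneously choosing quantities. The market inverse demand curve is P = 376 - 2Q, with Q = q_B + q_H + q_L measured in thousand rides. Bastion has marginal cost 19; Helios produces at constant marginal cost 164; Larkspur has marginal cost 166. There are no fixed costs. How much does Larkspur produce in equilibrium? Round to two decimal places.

Bastion's profit: π_B = (376 - 2Q)q_B - (19q_B). Setting ∂π_B/∂q_B = 0: 357 - 4q_B - 2(q_H + q_L) = 0.
Helios's profit: π_H = (376 - 2Q)q_H - (164q_H). Setting ∂π_H/∂q_H = 0: 212 - 4q_H - 2(q_B + q_L) = 0.
Larkspur's first-order condition: 210 - 4q_L - 2(q_B + q_H) = 0.
Summing all 3 equations gives 779 − 8Q = 0, hence Q = 779/8.
Back-substituting: q_B = (357 − 779/4)/2 = 649/8, q_H = (212 − 779/4)/2 = 69/8, q_L = (210 − 779/4)/2 = 61/8.

7.63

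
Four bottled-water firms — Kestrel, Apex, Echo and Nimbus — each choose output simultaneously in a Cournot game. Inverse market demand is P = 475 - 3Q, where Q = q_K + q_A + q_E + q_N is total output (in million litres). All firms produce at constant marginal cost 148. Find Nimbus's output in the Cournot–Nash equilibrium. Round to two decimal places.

Each firm earns π_i = (475 - 3Q)q_i - 148q_i.
Setting ∂π_i/∂q_i = 0 with rivals' quantities fixed: 327 - 6q_i - 3·Σ_{j≠i} q_j = 0.
With identical firms every q_j equals q_i, so Σ_{j≠i} q_j = 3q_i and 327 = 15q_i, giving q_i = 109/5.

21.80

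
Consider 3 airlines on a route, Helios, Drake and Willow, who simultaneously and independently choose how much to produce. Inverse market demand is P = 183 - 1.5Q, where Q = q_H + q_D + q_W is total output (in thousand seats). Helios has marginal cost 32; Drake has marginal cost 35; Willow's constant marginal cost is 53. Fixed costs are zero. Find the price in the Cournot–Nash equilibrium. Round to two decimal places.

Helios's profit: π_H = (183 - 1.5Q)q_H - (32q_H). Setting ∂π_H/∂q_H = 0: 151 - 3q_H - (3/2)(q_D + q_W) = 0.
Drake's profit: π_D = (183 - 1.5Q)q_D - (35q_D). Setting ∂π_D/∂q_D = 0: 148 - 3q_D - (3/2)(q_H + q_W) = 0.
Willow's profit: π_W = (183 - 1.5Q)q_W - (53q_W). Setting ∂π_W/∂q_W = 0: 130 - 3q_W - (3/2)(q_H + q_D) = 0.
Adding the 3 first-order conditions: 429 − 6Q = 0, so Q = 143/2.
Back-substituting: q_H = (151 − 429/4)/(3/2) = 175/6, q_D = (148 − 429/4)/(3/2) = 163/6, q_W = (130 − 429/4)/(3/2) = 91/6.
Total output Q = 143/2, so price P = 183 - (3/2)·(143/2) = 303/4.

75.75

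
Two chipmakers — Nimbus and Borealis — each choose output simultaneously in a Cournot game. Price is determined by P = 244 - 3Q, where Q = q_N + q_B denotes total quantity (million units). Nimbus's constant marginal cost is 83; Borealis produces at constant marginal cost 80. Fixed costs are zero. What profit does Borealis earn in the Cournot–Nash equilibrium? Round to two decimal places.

1032.93

Nimbus's profit: π_N = (244 - 3Q)q_N - (83q_N). Setting ∂π_N/∂q_N = 0: 161 - 6q_N - 3(q_B) = 0.
Borealis's first-order condition: 164 - 6q_B - 3(q_N) = 0.
Best responses: q_N = (161 - 3q_B)/6, q_B = (164 - 3q_N)/6.
Substituting one into the other gives q_N = 158/9 and q_B = 167/9.
Price P = 244 - 3·(325/9) = 407/3.
Borealis's profit: (407/3 - 80)·(167/9) = 1032.9259.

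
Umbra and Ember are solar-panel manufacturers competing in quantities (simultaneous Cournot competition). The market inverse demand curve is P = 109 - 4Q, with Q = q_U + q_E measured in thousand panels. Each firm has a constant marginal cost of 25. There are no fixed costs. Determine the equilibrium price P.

A representative firm's profit is π_i = q_i(109 - 4Q) - 25q_i.
Setting ∂π_i/∂q_i = 0 with rivals' quantities fixed: 84 - 8q_i - 4q_j = 0.
By symmetry each firm produces the same amount; substituting q_j = q_i yields q_i = 84/12 = 7.
Total output Q = 14, so price P = 109 - 4·14 = 53.

53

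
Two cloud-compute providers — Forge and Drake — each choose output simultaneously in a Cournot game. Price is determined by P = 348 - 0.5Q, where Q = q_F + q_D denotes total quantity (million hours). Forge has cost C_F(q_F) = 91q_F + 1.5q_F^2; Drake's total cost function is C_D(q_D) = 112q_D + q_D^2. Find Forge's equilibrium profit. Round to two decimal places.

6177.04

Forge's profit: π_F = (348 - 0.5Q)q_F - (91q_F + (3/2)q_F²). Setting ∂π_F/∂q_F = 0: 257 - 4q_F - (1/2)(q_D) = 0.
Drake's first-order condition: 236 - 3q_D - (1/2)(q_F) = 0.
Rearranging gives the reaction functions q_F = (257 - (1/2)q_D)/4 and q_D = (236 - (1/2)q_F)/3.
Solving the pair: q_F = 55.5745, q_D = 69.4043.
Price P = 348 - (1/2)·124.9787 = 285.5106.
Forge's profit: 285.5106·55.5745 - 91·55.5745 - (3/2)·55.5745² = 6177.0430.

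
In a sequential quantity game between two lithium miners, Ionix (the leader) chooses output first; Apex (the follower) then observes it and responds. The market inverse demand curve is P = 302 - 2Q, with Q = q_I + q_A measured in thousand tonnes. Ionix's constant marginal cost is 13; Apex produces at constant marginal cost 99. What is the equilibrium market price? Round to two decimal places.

106.75

The follower Apex best-responds to any q_I: π_A = (302 - 2Q)q_A - 99q_A.
Setting the follower's marginal profit to zero, 203 - 2q_I - 4q_A = 0, i.e. q_A = (203 - 2q_I)/4.
The leader anticipates this reaction. Substituting into P = 302 - 2Q gives P = 401/2 - q_I, so π_I = (401/2 - q_I)q_I - 13q_I.
The leader's first-order condition 375/2 - 2q_I = 0 yields q_I = 375/4.
Then q_A = (203 - 2·(375/4))/4 = 31/8.
Total output Q = 781/8, so price P = 302 - 2·(781/8) = 427/4.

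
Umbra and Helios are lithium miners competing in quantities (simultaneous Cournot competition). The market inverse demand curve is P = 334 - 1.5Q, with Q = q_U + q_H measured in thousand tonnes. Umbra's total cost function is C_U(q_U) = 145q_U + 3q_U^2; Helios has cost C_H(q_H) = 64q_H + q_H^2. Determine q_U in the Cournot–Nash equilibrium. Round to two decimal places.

Umbra's profit: π_U = (334 - 1.5Q)q_U - (145q_U + 3q_U²). Setting ∂π_U/∂q_U = 0: 189 - 9q_U - (3/2)(q_H) = 0.
Helios's profit: π_H = (334 - 1.5Q)q_H - (64q_H + q_H²). Setting ∂π_H/∂q_H = 0: 270 - 5q_H - (3/2)(q_U) = 0.
So q_U = (189 - (3/2)q_H)/9 and q_H = (270 - (3/2)q_U)/5.
Solving the pair: q_U = 240/19, q_H = 954/19.

12.63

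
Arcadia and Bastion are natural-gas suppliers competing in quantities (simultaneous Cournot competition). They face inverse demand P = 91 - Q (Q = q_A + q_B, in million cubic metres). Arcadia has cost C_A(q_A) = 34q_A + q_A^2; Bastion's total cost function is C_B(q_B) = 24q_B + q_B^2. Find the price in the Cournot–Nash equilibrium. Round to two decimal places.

66.20

Arcadia's profit: π_A = (91 - Q)q_A - (34q_A + q_A²). Setting ∂π_A/∂q_A = 0: 57 - 4q_A - (q_B) = 0.
Bastion's profit: π_B = (91 - Q)q_B - (24q_B + q_B²). Setting ∂π_B/∂q_B = 0: 67 - 4q_B - (q_A) = 0.
Rearranging gives the reaction functions q_A = (57 - q_B)/4 and q_B = (67 - q_A)/4.
Solving the pair: q_A = 161/15, q_B = 211/15.
Total output Q = 124/5, so price P = 91 - 124/5 = 331/5.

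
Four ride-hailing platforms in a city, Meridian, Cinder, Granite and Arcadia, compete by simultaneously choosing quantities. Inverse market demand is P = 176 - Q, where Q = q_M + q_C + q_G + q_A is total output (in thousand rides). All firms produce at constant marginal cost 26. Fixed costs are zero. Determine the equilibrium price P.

56

A representative firm's profit is π_i = q_i(176 - Q) - 26q_i.
Setting ∂π_i/∂q_i = 0 with rivals' quantities fixed: 150 - 2q_i - Σ_{j≠i} q_j = 0.
By symmetry each firm produces the same amount; substituting Σ_{j≠i} q_j = 3q_i yields q_i = 150/5 = 30.
Total output Q = 120, so price P = 176 - 120 = 56.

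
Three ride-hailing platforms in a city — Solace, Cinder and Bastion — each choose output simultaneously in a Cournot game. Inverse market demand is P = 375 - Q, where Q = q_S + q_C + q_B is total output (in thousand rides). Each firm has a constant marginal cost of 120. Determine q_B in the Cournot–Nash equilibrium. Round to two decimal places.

63.75

A representative firm's profit is π_i = q_i(375 - Q) - 120q_i.
First-order condition (treating rivals' output as given): 255 - 2q_i - Σ_{j≠i} q_j = 0.
With identical firms every q_j equals q_i, so Σ_{j≠i} q_j = 2q_i and 255 = 4q_i, giving q_i = 255/4.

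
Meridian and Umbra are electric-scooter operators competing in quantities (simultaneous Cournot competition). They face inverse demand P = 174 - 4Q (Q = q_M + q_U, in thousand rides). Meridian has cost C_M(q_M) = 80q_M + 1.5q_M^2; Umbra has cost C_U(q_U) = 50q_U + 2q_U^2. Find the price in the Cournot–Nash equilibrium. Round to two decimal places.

118.14

Meridian's profit: π_M = (174 - 4Q)q_M - (80q_M + (3/2)q_M²). Setting ∂π_M/∂q_M = 0: 94 - 11q_M - 4(q_U) = 0.
Umbra's profit: π_U = (174 - 4Q)q_U - (50q_U + 2q_U²). Setting ∂π_U/∂q_U = 0: 124 - 12q_U - 4(q_M) = 0.
Best responses: q_M = (94 - 4q_U)/11, q_U = (124 - 4q_M)/12.
Substituting one into the other gives q_M = 158/29 and q_U = 247/29.
Total output Q = 405/29, so price P = 174 - 4·(405/29) = 118.1379.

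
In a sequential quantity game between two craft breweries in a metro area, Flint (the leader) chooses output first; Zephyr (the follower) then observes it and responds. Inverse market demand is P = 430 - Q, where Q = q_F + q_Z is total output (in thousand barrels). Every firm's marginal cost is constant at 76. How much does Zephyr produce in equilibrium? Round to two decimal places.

88.50

Solve by backward induction. Given q_F, the follower Zephyr maximises π_Z = (430 - q_F - q_Z)q_Z - 76q_Z.
∂π_Z/∂q_Z = 354 - q_F - 2q_Z = 0 gives the reaction function q_Z = (354 - q_F)/2.
Flint substitutes q_Z(q_F) into its own profit: π_F = q_F(430 - q_F - (354 - q_F)/2) - 76q_F = (253 - (1/2)q_F)q_F - 76q_F.
Leader FOC: 177 - q_F = 0, so q_F = 177.
Then q_Z = (354 - 177)/2 = 177/2.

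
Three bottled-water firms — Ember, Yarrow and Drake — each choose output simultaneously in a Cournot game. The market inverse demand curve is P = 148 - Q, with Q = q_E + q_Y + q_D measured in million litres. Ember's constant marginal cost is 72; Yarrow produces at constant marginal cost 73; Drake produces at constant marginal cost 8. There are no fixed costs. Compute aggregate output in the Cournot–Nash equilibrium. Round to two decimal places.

Ember's profit: π_E = (148 - Q)q_E - (72q_E). Setting ∂π_E/∂q_E = 0: 76 - 2q_E - (q_Y + q_D) = 0.
Yarrow's first-order condition: 75 - 2q_Y - (q_E + q_D) = 0.
Drake's first-order condition: 140 - 2q_D - (q_E + q_Y) = 0.
Adding the 3 first-order conditions: 291 − 4Q = 0, so Q = 291/4.
Back-substituting: q_E = (76 − 291/4) = 13/4, q_Y = (75 − 291/4) = 9/4, q_D = (140 − 291/4) = 269/4.
Total output Q = 13/4 + 9/4 + 269/4 = 291/4.

72.75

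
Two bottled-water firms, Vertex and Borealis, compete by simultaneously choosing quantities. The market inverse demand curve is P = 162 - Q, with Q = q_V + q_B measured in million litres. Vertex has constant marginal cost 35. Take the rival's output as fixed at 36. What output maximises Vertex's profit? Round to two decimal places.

45.50

With the rival's output fixed at 36, Vertex's profit is π_V = (162 - 36 - q_V)q_V - (35q_V) = (126 - q_V)q_V - (35q_V).
∂π_V/∂q_V = 91 - 2q_V = 0, so q_V = 91/2.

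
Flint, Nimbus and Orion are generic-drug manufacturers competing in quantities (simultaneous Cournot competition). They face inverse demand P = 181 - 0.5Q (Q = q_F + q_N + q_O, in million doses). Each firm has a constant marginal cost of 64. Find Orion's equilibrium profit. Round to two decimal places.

1711.13

A representative firm's profit is π_i = q_i(181 - 0.5Q) - 64q_i.
Setting ∂π_i/∂q_i = 0 with rivals' quantities fixed: 117 - q_i - (1/2)·Σ_{j≠i} q_j = 0.
By symmetry each firm produces the same amount; substituting Σ_{j≠i} q_j = 2q_i yields q_i = 117/2.
Price P = 181 - (1/2)·(351/2) = 373/4.
Orion's profit: (373/4 - 64)·(117/2) = 1711.1250.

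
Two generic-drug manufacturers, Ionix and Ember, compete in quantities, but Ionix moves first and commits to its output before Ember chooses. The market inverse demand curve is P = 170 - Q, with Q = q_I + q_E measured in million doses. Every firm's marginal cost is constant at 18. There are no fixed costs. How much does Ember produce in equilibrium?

Solve by backward induction. Given q_I, the follower Ember maximises π_E = (170 - q_I - q_E)q_E - 18q_E.
Setting the follower's marginal profit to zero, 152 - q_I - 2q_E = 0, i.e. q_E = (152 - q_I)/2.
The leader anticipates this reaction. Substituting into P = 170 - Q gives P = 94 - (1/2)q_I, so π_I = (94 - (1/2)q_I)q_I - 18q_I.
Leader FOC: 76 - q_I = 0, so q_I = 76.
Then q_E = (152 - 76)/2 = 38.

38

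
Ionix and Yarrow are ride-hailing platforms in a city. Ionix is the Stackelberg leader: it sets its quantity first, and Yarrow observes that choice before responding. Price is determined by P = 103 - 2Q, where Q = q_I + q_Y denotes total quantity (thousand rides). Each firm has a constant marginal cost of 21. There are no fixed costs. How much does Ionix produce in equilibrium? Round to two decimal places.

20.50

The follower Yarrow best-responds to any q_I: π_Y = (103 - 2Q)q_Y - 21q_Y.
Setting the follower's marginal profit to zero, 82 - 2q_I - 4q_Y = 0, i.e. q_Y = (82 - 2q_I)/4.
The leader anticipates this reaction. Substituting into P = 103 - 2Q gives P = 62 - q_I, so π_I = (62 - q_I)q_I - 21q_I.
Maximising: ∂π_I/∂q_I = 41 - 2q_I = 0, giving q_I = 41/2.
Then q_Y = (82 - 2·(41/2))/4 = 41/4.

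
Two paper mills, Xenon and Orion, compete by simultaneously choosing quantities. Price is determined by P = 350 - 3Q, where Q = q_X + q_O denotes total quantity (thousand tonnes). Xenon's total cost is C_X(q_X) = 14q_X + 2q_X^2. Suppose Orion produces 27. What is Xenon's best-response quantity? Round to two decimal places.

With the rival's output fixed at 27, Xenon's profit is π_X = (350 - 3·27 - 3q_X)q_X - (14q_X + 2q_X²) = (269 - 3q_X)q_X - (14q_X + 2q_X²).
∂π_X/∂q_X = 255 - 10q_X = 0, so q_X = 51/2.

25.50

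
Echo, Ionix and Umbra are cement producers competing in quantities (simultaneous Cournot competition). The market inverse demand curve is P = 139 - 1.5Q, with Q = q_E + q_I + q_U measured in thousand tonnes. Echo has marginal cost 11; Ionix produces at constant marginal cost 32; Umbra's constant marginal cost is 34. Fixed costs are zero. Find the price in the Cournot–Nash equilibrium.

Echo's profit: π_E = (139 - 1.5Q)q_E - (11q_E). Setting ∂π_E/∂q_E = 0: 128 - 3q_E - (3/2)(q_I + q_U) = 0.
Ionix's first-order condition: 107 - 3q_I - (3/2)(q_E + q_U) = 0.
Umbra's first-order condition: 105 - 3q_U - (3/2)(q_E + q_I) = 0.
Adding the 3 first-order conditions: 340 − 6Q = 0, so Q = 170/3.
Back-substituting: q_E = (128 − 85)/(3/2) = 86/3, q_I = (107 − 85)/(3/2) = 44/3, q_U = (105 − 85)/(3/2) = 40/3.
Total output Q = 170/3, so price P = 139 - (3/2)·(170/3) = 54.

54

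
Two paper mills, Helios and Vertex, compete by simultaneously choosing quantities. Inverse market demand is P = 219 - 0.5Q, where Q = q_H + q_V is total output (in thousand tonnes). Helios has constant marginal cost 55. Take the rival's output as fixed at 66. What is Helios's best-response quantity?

With the rival's output fixed at 66, Helios's profit is π_H = (219 - (1/2)·66 - (1/2)q_H)q_H - (55q_H) = (186 - (1/2)q_H)q_H - (55q_H).
∂π_H/∂q_H = 131 - q_H = 0, so q_H = 131.

131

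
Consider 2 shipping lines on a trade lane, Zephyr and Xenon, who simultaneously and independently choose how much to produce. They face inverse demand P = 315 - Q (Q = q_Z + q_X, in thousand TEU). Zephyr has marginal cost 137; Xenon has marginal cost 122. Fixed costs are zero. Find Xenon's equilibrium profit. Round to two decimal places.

4807.11

Zephyr's profit: π_Z = (315 - Q)q_Z - (137q_Z). Setting ∂π_Z/∂q_Z = 0: 178 - 2q_Z - (q_X) = 0.
Xenon's profit: π_X = (315 - Q)q_X - (122q_X). Setting ∂π_X/∂q_X = 0: 193 - 2q_X - (q_Z) = 0.
Rearranging gives the reaction functions q_Z = (178 - q_X)/2 and q_X = (193 - q_Z)/2.
Solving the pair: q_Z = 163/3, q_X = 208/3.
Price P = 315 - 371/3 = 574/3.
Xenon's profit: (574/3 - 122)·(208/3) = 4807.1111.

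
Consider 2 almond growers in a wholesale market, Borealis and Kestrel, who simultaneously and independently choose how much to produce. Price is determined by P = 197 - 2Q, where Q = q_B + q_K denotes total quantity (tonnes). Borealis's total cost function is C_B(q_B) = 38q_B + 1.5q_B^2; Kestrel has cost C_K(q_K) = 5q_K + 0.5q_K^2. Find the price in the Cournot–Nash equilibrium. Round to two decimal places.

104.29

Borealis's profit: π_B = (197 - 2Q)q_B - (38q_B + (3/2)q_B²). Setting ∂π_B/∂q_B = 0: 159 - 7q_B - 2(q_K) = 0.
Kestrel's first-order condition: 192 - 5q_K - 2(q_B) = 0.
Best responses: q_B = (159 - 2q_K)/7, q_K = (192 - 2q_B)/5.
Solving the pair: q_B = 411/31, q_K = 1026/31.
Total output Q = 1437/31, so price P = 197 - 2·(1437/31) = 104.2903.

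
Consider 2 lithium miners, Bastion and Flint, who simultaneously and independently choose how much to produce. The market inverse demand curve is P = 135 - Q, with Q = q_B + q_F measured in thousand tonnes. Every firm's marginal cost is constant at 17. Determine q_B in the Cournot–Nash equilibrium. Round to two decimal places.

39.33

A representative firm's profit is π_i = q_i(135 - Q) - 17q_i.
First-order condition (treating rivals' output as given): 118 - 2q_i - q_j = 0.
By symmetry each firm produces the same amount; substituting q_j = q_i yields q_i = 118/3.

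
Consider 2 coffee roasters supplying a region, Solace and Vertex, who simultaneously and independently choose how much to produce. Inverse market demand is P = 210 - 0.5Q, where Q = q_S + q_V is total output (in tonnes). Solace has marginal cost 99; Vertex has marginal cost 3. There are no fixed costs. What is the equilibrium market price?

104

Solace's profit: π_S = (210 - 0.5Q)q_S - (99q_S). Setting ∂π_S/∂q_S = 0: 111 - q_S - (1/2)(q_V) = 0.
Vertex's profit: π_V = (210 - 0.5Q)q_V - (3q_V). Setting ∂π_V/∂q_V = 0: 207 - q_V - (1/2)(q_S) = 0.
So q_S = (111 - (1/2)q_V) and q_V = (207 - (1/2)q_S).
Solving the pair: q_S = 10, q_V = 202.
Total output Q = 212, so price P = 210 - (1/2)·212 = 104.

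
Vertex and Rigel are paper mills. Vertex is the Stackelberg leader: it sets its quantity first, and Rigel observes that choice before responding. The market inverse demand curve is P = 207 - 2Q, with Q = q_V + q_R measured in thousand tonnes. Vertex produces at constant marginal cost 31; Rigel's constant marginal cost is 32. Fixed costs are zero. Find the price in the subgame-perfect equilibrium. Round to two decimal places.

75.25

The follower Rigel best-responds to any q_V: π_R = (207 - 2Q)q_R - 32q_R.
Follower FOC: 175 - 2q_V - 4q_R = 0, so q_R(q_V) = (175 - 2q_V)/4.
Vertex substitutes q_R(q_V) into its own profit: π_V = q_V(207 - 2q_V - (175 - 2q_V)/2) - 31q_V = (239/2 - q_V)q_V - 31q_V.
The leader's first-order condition 177/2 - 2q_V = 0 yields q_V = 177/4.
Then q_R = (175 - 2·(177/4))/4 = 173/8.
Total output Q = 527/8, so price P = 207 - 2·(527/8) = 301/4.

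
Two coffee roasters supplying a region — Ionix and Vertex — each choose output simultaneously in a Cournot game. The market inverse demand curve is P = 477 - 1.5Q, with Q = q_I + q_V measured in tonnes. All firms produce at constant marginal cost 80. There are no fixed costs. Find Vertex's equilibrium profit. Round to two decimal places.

11674.74

A representative firm's profit is π_i = q_i(477 - 1.5Q) - 80q_i.
Setting ∂π_i/∂q_i = 0 with rivals' quantities fixed: 397 - 3q_i - (3/2)q_j = 0.
With identical firms every q_j equals q_i, so q_j = q_i and 397 = (9/2)q_i, giving q_i = 794/9.
Price P = 477 - (3/2)·(1588/9) = 637/3.
Vertex's profit: (637/3 - 80)·(794/9) = 11674.7407.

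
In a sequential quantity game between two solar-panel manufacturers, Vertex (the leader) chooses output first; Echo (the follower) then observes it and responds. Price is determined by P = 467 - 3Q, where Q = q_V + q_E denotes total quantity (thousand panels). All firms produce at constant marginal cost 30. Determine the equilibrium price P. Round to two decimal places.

139.25

The follower Echo best-responds to any q_V: π_E = (467 - 3Q)q_E - 30q_E.
∂π_E/∂q_E = 437 - 3q_V - 6q_E = 0 gives the reaction function q_E = (437 - 3q_V)/6.
Vertex substitutes q_E(q_V) into its own profit: π_V = q_V(467 - 3q_V - (437 - 3q_V)/2) - 30q_V = (497/2 - (3/2)q_V)q_V - 30q_V.
Leader FOC: 437/2 - 3q_V = 0, so q_V = 437/6.
Then q_E = (437 - 3·(437/6))/6 = 437/12.
Total output Q = 437/4, so price P = 467 - 3·(437/4) = 557/4.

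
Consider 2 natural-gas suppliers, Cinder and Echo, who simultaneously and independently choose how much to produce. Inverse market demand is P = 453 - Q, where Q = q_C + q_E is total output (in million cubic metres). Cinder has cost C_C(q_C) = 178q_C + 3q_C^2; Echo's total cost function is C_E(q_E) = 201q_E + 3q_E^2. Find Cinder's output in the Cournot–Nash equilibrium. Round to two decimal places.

30.92

Cinder's profit: π_C = (453 - Q)q_C - (178q_C + 3q_C²). Setting ∂π_C/∂q_C = 0: 275 - 8q_C - (q_E) = 0.
Echo's profit: π_E = (453 - Q)q_E - (201q_E + 3q_E²). Setting ∂π_E/∂q_E = 0: 252 - 8q_E - (q_C) = 0.
Rearranging gives the reaction functions q_C = (275 - q_E)/8 and q_E = (252 - q_C)/8.
Solving the pair: q_C = 1948/63, q_E = 1741/63.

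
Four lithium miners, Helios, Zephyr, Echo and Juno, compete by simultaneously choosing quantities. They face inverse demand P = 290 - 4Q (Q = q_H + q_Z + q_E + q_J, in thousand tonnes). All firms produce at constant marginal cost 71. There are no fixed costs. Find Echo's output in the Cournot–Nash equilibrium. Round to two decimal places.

A representative firm's profit is π_i = q_i(290 - 4Q) - 71q_i.
First-order condition (treating rivals' output as given): 219 - 8q_i - 4·Σ_{j≠i} q_j = 0.
With identical firms every q_j equals q_i, so Σ_{j≠i} q_j = 3q_i and 219 = 20q_i, giving q_i = 219/20.

10.95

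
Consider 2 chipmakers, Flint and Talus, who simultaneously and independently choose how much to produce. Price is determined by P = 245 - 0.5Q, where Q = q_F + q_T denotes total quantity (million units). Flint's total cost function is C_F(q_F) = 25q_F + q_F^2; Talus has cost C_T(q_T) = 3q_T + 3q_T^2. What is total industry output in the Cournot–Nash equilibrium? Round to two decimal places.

98.07

Flint's profit: π_F = (245 - 0.5Q)q_F - (25q_F + q_F²). Setting ∂π_F/∂q_F = 0: 220 - 3q_F - (1/2)(q_T) = 0.
Talus's profit: π_T = (245 - 0.5Q)q_T - (3q_T + 3q_T²). Setting ∂π_T/∂q_T = 0: 242 - 7q_T - (1/2)(q_F) = 0.
Rearranging gives the reaction functions q_F = (220 - (1/2)q_T)/3 and q_T = (242 - (1/2)q_F)/7.
Substituting one into the other gives q_F = 68.3855 and q_T = 29.6867.
Total output Q = 68.3855 + 29.6867 = 98.0723.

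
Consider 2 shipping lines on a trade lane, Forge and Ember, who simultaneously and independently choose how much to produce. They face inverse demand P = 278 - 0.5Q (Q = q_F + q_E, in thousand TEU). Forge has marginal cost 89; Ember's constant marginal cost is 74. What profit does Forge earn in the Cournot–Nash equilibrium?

6728

Forge's profit: π_F = (278 - 0.5Q)q_F - (89q_F). Setting ∂π_F/∂q_F = 0: 189 - q_F - (1/2)(q_E) = 0.
Ember's profit: π_E = (278 - 0.5Q)q_E - (74q_E). Setting ∂π_E/∂q_E = 0: 204 - q_E - (1/2)(q_F) = 0.
Rearranging gives the reaction functions q_F = (189 - (1/2)q_E) and q_E = (204 - (1/2)q_F).
Substituting one into the other gives q_F = 116 and q_E = 146.
Price P = 278 - (1/2)·262 = 147.
Forge's profit: (147 - 89)·116 = 6728.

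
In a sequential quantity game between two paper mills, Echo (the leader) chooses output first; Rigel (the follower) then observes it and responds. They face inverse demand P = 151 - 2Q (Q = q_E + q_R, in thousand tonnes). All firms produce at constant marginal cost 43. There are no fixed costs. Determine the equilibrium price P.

70

The follower Rigel best-responds to any q_E: π_R = (151 - 2Q)q_R - 43q_R.
Setting the follower's marginal profit to zero, 108 - 2q_E - 4q_R = 0, i.e. q_R = (108 - 2q_E)/4.
The leader anticipates this reaction. Substituting into P = 151 - 2Q gives P = 97 - q_E, so π_E = (97 - q_E)q_E - 43q_E.
Leader FOC: 54 - 2q_E = 0, so q_E = 27.
Then q_R = (108 - 2·27)/4 = 27/2.
Total output Q = 81/2, so price P = 151 - 2·(81/2) = 70.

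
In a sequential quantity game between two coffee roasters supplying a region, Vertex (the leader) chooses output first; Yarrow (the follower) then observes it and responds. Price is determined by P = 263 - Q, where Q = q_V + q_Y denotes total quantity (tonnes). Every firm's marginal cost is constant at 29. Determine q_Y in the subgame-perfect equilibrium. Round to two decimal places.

58.50

The follower Yarrow best-responds to any q_V: π_Y = (263 - Q)q_Y - 29q_Y.
∂π_Y/∂q_Y = 234 - q_V - 2q_Y = 0 gives the reaction function q_Y = (234 - q_V)/2.
Vertex substitutes q_Y(q_V) into its own profit: π_V = q_V(263 - q_V - (234 - q_V)/2) - 29q_V = (146 - (1/2)q_V)q_V - 29q_V.
The leader's first-order condition 117 - q_V = 0 yields q_V = 117.
Then q_Y = (234 - 117)/2 = 117/2.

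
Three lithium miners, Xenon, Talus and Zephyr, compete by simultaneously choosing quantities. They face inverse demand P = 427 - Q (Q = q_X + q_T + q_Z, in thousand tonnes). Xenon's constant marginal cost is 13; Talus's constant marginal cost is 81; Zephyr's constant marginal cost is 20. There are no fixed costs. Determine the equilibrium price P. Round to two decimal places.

Xenon's profit: π_X = (427 - Q)q_X - (13q_X). Setting ∂π_X/∂q_X = 0: 414 - 2q_X - (q_T + q_Z) = 0.
Talus's first-order condition: 346 - 2q_T - (q_X + q_Z) = 0.
Zephyr's profit: π_Z = (427 - Q)q_Z - (20q_Z). Setting ∂π_Z/∂q_Z = 0: 407 - 2q_Z - (q_X + q_T) = 0.
Adding the 3 conditions: 1167 − 2Q − 2Q = 0, i.e. Q = 1167/4.
Back-substituting: q_X = (414 − 1167/4) = 489/4, q_T = (346 − 1167/4) = 217/4, q_Z = (407 − 1167/4) = 461/4.
Total output Q = 1167/4, so price P = 427 - 1167/4 = 541/4.

135.25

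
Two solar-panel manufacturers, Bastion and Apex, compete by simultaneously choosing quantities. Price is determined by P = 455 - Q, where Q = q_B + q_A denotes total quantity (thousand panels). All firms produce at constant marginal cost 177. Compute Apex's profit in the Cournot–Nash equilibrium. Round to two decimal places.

8587.11

A representative firm's profit is π_i = q_i(455 - Q) - 177q_i.
Setting ∂π_i/∂q_i = 0 with rivals' quantities fixed: 278 - 2q_i - q_j = 0.
With identical firms every q_j equals q_i, so q_j = q_i and 278 = 3q_i, giving q_i = 278/3.
Price P = 455 - 556/3 = 809/3.
Apex's profit: (809/3 - 177)·(278/3) = 8587.1111.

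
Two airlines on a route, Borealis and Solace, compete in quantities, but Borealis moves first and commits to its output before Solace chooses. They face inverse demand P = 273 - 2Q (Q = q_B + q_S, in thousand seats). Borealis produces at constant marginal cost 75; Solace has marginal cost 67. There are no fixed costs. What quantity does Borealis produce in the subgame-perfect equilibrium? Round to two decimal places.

47.50

Solve by backward induction. Given q_B, the follower Solace maximises π_S = (273 - 2q_B - 2q_S)q_S - 67q_S.
Setting the follower's marginal profit to zero, 206 - 2q_B - 4q_S = 0, i.e. q_S = (206 - 2q_B)/4.
The leader anticipates this reaction. Substituting into P = 273 - 2Q gives P = 170 - q_B, so π_B = (170 - q_B)q_B - 75q_B.
The leader's first-order condition 95 - 2q_B = 0 yields q_B = 95/2.
Then q_S = (206 - 2·(95/2))/4 = 111/4.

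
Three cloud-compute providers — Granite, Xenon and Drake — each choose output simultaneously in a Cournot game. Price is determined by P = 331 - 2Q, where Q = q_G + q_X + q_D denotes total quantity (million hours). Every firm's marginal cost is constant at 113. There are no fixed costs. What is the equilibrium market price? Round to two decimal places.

A representative firm's profit is π_i = q_i(331 - 2Q) - 113q_i.
First-order condition (treating rivals' output as given): 218 - 4q_i - 2·Σ_{j≠i} q_j = 0.
With identical firms every q_j equals q_i, so Σ_{j≠i} q_j = 2q_i and 218 = 8q_i, giving q_i = 109/4.
Total output Q = 327/4, so price P = 331 - 2·(327/4) = 335/2.

167.50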